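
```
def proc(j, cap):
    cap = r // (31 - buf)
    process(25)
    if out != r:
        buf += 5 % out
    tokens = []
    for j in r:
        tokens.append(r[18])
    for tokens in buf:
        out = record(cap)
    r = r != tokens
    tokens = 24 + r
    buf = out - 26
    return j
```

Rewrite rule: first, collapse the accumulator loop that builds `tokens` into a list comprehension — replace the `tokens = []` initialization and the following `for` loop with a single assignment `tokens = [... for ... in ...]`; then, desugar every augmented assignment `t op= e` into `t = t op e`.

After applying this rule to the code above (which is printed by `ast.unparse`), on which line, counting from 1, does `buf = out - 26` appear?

11

Transformed code:
def proc(j, cap):
    cap = r // (31 - buf)
    process(25)
    if out != r:
        buf = buf + 5 % out
    tokens = [r[18] for j in r]
    for tokens in buf:
        out = record(cap)
    r = r != tokens
    tokens = 24 + r
    buf = out - 26
    return j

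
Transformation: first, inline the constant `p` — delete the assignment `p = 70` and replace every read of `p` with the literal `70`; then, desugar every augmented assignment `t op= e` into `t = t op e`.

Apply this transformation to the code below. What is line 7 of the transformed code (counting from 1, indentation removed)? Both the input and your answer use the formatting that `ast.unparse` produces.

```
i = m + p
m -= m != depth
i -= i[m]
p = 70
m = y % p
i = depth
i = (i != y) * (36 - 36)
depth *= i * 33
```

Transformed code:
i = m + 70
m = m - (m != depth)
i = i - i[m]
m = y % 70
i = depth
i = (i != y) * (36 - 36)
depth = depth * (i * 33)

depth = depth * (i * 33)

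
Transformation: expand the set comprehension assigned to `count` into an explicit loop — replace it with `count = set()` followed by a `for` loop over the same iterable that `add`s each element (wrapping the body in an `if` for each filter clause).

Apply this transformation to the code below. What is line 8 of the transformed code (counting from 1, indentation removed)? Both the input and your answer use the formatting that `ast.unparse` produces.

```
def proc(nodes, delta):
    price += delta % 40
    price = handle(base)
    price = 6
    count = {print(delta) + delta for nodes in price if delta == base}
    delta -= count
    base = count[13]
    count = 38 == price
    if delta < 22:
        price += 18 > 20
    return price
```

Transformed code:
def proc(nodes, delta):
    price += delta % 40
    price = handle(base)
    price = 6
    count = set()
    for nodes in price:
        if delta == base:
            count.add(print(delta) + delta)
    delta -= count
    base = count[13]
    count = 38 == price
    if delta < 22:
        price += 18 > 20
    return price

count.add(print(delta) + delta)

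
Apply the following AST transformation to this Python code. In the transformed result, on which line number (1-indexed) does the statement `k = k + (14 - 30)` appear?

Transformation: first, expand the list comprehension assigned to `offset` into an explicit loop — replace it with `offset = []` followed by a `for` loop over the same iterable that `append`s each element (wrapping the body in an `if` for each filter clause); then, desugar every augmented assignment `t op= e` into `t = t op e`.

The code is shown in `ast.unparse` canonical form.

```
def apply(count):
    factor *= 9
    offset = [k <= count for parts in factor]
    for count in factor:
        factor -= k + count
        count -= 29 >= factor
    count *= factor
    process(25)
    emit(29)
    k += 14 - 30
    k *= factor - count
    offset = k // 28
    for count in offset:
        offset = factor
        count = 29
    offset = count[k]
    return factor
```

Transformed code:
def apply(count):
    factor = factor * 9
    offset = []
    for parts in factor:
        offset.append(k <= count)
    for count in factor:
        factor = factor - (k + count)
        count = count - (29 >= factor)
    count = count * factor
    process(25)
    emit(29)
    k = k + (14 - 30)
    k = k * (factor - count)
    offset = k // 28
    for count in offset:
        offset = factor
        count = 29
    offset = count[k]
    return factor

12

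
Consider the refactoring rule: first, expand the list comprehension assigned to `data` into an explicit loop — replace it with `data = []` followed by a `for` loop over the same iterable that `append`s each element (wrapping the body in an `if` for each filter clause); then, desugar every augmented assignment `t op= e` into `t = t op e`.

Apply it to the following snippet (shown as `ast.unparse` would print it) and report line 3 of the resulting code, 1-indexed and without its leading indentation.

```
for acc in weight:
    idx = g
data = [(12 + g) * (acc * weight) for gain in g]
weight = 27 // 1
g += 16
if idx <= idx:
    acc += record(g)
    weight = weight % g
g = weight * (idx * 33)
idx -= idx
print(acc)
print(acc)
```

data = []

Transformed code:
for acc in weight:
    idx = g
data = []
for gain in g:
    data.append((12 + g) * (acc * weight))
weight = 27 // 1
g = g + 16
if idx <= idx:
    acc = acc + record(g)
    weight = weight % g
g = weight * (idx * 33)
idx = idx - idx
print(acc)
print(acc)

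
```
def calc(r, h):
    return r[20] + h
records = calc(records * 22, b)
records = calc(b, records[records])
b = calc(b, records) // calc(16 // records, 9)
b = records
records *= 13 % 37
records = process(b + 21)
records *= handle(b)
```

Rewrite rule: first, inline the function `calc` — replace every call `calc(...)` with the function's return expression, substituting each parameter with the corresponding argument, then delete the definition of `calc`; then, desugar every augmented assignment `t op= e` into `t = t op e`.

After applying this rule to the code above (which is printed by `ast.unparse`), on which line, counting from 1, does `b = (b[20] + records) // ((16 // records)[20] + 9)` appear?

Transformed code:
records = (records * 22)[20] + b
records = b[20] + records[records]
b = (b[20] + records) // ((16 // records)[20] + 9)
b = records
records = records * (13 % 37)
records = process(b + 21)
records = records * handle(b)

3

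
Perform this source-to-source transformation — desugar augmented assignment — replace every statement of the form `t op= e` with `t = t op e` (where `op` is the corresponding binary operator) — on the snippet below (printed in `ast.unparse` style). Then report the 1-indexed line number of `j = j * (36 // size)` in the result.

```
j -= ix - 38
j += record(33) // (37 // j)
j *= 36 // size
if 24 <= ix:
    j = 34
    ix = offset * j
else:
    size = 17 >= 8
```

Transformed code:
j = j - (ix - 38)
j = j + record(33) // (37 // j)
j = j * (36 // size)
if 24 <= ix:
    j = 34
    ix = offset * j
else:
    size = 17 >= 8

3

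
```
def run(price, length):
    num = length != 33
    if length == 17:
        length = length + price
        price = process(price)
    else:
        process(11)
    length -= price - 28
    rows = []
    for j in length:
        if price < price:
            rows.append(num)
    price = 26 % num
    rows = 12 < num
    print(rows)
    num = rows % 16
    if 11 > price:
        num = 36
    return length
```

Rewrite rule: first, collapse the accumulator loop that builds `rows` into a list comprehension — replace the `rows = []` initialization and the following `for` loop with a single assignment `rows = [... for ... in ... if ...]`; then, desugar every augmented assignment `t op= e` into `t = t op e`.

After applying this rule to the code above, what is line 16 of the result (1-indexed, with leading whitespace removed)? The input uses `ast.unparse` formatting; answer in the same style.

Transformed code:
def run(price, length):
    num = length != 33
    if length == 17:
        length = length + price
        price = process(price)
    else:
        process(11)
    length = length - (price - 28)
    rows = [num for j in length if price < price]
    price = 26 % num
    rows = 12 < num
    print(rows)
    num = rows % 16
    if 11 > price:
        num = 36
    return length

return length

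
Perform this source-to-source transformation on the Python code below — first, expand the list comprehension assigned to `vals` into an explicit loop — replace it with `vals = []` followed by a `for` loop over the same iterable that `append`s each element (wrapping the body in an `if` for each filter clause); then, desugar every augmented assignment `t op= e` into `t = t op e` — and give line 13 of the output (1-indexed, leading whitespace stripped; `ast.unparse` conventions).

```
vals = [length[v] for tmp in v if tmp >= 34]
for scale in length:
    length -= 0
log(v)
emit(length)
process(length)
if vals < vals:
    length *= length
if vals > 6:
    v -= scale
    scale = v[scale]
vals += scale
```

v = v - scale

Transformed code:
vals = []
for tmp in v:
    if tmp >= 34:
        vals.append(length[v])
for scale in length:
    length = length - 0
log(v)
emit(length)
process(length)
if vals < vals:
    length = length * length
if vals > 6:
    v = v - scale
    scale = v[scale]
vals = vals + scale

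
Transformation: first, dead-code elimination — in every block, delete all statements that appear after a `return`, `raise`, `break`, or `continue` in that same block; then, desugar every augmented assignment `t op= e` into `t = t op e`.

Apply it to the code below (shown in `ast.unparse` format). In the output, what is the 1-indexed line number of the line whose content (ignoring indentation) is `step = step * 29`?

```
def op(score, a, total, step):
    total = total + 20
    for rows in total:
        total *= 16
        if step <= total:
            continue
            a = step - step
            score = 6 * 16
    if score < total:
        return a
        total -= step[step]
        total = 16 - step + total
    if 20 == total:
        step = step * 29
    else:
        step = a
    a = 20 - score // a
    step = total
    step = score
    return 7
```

Transformed code:
def op(score, a, total, step):
    total = total + 20
    for rows in total:
        total = total * 16
        if step <= total:
            continue
    if score < total:
        return a
    if 20 == total:
        step = step * 29
    else:
        step = a
    a = 20 - score // a
    step = total
    step = score
    return 7

10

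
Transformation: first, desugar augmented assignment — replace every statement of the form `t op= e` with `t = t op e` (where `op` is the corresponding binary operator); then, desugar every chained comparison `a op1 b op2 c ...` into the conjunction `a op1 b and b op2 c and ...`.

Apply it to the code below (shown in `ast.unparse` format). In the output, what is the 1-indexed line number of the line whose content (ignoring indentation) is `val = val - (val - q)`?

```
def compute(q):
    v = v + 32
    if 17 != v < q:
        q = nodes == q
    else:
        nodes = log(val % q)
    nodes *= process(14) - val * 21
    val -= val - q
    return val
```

Transformed code:
def compute(q):
    v = v + 32
    if 17 != v and v < q:
        q = nodes == q
    else:
        nodes = log(val % q)
    nodes = nodes * (process(14) - val * 21)
    val = val - (val - q)
    return val

8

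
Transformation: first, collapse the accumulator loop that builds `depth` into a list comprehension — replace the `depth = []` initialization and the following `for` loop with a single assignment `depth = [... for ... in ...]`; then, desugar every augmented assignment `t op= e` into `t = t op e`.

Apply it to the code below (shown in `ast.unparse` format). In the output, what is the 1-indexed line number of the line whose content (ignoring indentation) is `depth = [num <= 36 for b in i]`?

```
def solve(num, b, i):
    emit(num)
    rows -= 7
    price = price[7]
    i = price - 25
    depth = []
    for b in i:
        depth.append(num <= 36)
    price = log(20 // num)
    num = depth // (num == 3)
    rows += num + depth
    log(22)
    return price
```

6

Transformed code:
def solve(num, b, i):
    emit(num)
    rows = rows - 7
    price = price[7]
    i = price - 25
    depth = [num <= 36 for b in i]
    price = log(20 // num)
    num = depth // (num == 3)
    rows = rows + (num + depth)
    log(22)
    return price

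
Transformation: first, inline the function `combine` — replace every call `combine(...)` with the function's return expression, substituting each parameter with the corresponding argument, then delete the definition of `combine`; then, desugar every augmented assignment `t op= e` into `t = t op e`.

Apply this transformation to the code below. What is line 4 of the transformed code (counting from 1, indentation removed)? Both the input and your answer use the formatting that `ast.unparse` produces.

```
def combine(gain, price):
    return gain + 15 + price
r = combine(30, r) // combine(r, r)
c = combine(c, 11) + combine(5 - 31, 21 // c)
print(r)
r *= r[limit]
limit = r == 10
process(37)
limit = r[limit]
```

Transformed code:
r = (30 + 15 + r) // (r + 15 + r)
c = c + 15 + 11 + (5 - 31 + 15 + 21 // c)
print(r)
r = r * r[limit]
limit = r == 10
process(37)
limit = r[limit]

r = r * r[limit]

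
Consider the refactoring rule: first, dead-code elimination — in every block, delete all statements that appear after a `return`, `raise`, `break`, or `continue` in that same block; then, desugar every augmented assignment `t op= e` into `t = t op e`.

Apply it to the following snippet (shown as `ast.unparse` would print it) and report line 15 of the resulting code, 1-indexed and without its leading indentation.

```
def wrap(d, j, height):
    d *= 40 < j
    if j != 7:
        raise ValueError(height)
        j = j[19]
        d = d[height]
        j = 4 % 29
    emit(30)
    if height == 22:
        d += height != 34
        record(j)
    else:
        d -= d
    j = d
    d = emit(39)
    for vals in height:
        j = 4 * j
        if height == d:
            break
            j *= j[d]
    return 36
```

Transformed code:
def wrap(d, j, height):
    d = d * (40 < j)
    if j != 7:
        raise ValueError(height)
    emit(30)
    if height == 22:
        d = d + (height != 34)
        record(j)
    else:
        d = d - d
    j = d
    d = emit(39)
    for vals in height:
        j = 4 * j
        if height == d:
            break
    return 36

if height == d:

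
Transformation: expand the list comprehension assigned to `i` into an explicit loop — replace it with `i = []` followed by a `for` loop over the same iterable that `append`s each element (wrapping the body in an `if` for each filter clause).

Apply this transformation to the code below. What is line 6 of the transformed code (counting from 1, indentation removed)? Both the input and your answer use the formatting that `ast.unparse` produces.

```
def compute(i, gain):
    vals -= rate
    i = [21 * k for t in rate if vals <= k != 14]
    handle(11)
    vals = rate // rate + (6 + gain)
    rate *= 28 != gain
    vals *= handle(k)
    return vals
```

Transformed code:
def compute(i, gain):
    vals -= rate
    i = []
    for t in rate:
        if vals <= k != 14:
            i.append(21 * k)
    handle(11)
    vals = rate // rate + (6 + gain)
    rate *= 28 != gain
    vals *= handle(k)
    return vals

i.append(21 * k)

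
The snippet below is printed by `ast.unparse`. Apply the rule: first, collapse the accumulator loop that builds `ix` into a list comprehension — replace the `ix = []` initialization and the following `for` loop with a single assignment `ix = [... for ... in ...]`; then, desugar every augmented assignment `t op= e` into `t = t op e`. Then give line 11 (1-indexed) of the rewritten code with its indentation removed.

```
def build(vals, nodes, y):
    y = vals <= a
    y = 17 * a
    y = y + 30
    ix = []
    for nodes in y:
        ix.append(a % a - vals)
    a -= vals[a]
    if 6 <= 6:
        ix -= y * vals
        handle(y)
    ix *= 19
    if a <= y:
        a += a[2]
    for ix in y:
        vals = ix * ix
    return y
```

if a <= y:

Transformed code:
def build(vals, nodes, y):
    y = vals <= a
    y = 17 * a
    y = y + 30
    ix = [a % a - vals for nodes in y]
    a = a - vals[a]
    if 6 <= 6:
        ix = ix - y * vals
        handle(y)
    ix = ix * 19
    if a <= y:
        a = a + a[2]
    for ix in y:
        vals = ix * ix
    return y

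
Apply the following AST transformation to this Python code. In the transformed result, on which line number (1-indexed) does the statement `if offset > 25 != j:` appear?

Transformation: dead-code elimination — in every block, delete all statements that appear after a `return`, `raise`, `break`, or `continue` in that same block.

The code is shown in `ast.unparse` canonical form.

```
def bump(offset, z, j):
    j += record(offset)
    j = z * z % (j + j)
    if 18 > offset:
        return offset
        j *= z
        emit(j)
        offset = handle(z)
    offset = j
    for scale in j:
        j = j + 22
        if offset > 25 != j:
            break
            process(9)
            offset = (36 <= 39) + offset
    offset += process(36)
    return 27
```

Transformed code:
def bump(offset, z, j):
    j += record(offset)
    j = z * z % (j + j)
    if 18 > offset:
        return offset
    offset = j
    for scale in j:
        j = j + 22
        if offset > 25 != j:
            break
    offset += process(36)
    return 27

9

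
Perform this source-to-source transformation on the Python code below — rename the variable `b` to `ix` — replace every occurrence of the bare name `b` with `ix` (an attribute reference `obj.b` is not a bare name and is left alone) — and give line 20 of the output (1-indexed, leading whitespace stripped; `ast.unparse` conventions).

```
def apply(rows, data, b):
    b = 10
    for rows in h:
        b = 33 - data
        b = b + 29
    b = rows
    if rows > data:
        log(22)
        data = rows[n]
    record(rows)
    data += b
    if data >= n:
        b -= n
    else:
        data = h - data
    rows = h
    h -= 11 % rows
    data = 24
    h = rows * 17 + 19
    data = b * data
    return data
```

data = ix * data

Transformed code:
def apply(rows, data, ix):
    ix = 10
    for rows in h:
        ix = 33 - data
        ix = ix + 29
    ix = rows
    if rows > data:
        log(22)
        data = rows[n]
    record(rows)
    data += ix
    if data >= n:
        ix -= n
    else:
        data = h - data
    rows = h
    h -= 11 % rows
    data = 24
    h = rows * 17 + 19
    data = ix * data
    return data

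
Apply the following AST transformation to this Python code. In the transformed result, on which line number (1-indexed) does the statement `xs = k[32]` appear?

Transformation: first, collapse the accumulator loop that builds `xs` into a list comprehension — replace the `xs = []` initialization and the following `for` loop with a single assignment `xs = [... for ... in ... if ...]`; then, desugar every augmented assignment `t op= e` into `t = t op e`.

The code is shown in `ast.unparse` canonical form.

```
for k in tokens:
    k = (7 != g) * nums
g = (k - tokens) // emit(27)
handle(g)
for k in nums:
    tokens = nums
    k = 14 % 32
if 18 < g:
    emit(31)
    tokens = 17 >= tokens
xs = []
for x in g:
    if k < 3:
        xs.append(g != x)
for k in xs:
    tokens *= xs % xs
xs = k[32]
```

14

Transformed code:
for k in tokens:
    k = (7 != g) * nums
g = (k - tokens) // emit(27)
handle(g)
for k in nums:
    tokens = nums
    k = 14 % 32
if 18 < g:
    emit(31)
    tokens = 17 >= tokens
xs = [g != x for x in g if k < 3]
for k in xs:
    tokens = tokens * (xs % xs)
xs = k[32]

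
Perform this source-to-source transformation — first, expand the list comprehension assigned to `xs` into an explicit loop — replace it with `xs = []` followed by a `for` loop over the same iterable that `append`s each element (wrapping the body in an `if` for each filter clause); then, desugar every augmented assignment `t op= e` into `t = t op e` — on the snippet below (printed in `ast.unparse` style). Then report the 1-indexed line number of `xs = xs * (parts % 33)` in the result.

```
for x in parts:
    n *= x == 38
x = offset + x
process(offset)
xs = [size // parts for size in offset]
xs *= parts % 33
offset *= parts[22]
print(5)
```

8

Transformed code:
for x in parts:
    n = n * (x == 38)
x = offset + x
process(offset)
xs = []
for size in offset:
    xs.append(size // parts)
xs = xs * (parts % 33)
offset = offset * parts[22]
print(5)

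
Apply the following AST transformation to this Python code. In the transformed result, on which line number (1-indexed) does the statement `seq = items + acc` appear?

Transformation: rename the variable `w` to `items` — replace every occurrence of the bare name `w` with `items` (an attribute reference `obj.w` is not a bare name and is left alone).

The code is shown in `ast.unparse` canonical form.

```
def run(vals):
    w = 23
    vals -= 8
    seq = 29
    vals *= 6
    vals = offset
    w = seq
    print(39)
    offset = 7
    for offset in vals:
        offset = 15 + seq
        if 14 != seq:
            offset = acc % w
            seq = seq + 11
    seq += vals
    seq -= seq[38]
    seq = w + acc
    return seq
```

17

Transformed code:
def run(vals):
    items = 23
    vals -= 8
    seq = 29
    vals *= 6
    vals = offset
    items = seq
    print(39)
    offset = 7
    for offset in vals:
        offset = 15 + seq
        if 14 != seq:
            offset = acc % items
            seq = seq + 11
    seq += vals
    seq -= seq[38]
    seq = items + acc
    return seq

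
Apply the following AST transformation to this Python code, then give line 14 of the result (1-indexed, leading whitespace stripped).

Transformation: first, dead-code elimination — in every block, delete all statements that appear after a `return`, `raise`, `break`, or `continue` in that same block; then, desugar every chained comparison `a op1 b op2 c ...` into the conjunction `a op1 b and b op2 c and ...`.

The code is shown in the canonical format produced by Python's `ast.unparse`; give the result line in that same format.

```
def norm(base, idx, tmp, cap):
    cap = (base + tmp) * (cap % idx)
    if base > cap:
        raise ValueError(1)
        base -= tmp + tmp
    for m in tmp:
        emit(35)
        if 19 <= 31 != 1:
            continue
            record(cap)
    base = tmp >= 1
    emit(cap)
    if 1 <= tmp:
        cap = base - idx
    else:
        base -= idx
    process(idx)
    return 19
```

Transformed code:
def norm(base, idx, tmp, cap):
    cap = (base + tmp) * (cap % idx)
    if base > cap:
        raise ValueError(1)
    for m in tmp:
        emit(35)
        if 19 <= 31 and 31 != 1:
            continue
    base = tmp >= 1
    emit(cap)
    if 1 <= tmp:
        cap = base - idx
    else:
        base -= idx
    process(idx)
    return 19

base -= idx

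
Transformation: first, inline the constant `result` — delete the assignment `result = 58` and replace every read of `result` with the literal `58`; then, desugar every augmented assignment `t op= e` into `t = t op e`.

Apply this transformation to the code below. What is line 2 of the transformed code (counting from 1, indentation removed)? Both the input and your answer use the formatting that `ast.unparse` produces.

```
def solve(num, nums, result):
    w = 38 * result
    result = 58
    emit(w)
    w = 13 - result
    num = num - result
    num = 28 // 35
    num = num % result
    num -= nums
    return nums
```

Transformed code:
def solve(num, nums, result):
    w = 38 * 58
    emit(w)
    w = 13 - 58
    num = num - 58
    num = 28 // 35
    num = num % 58
    num = num - nums
    return nums

w = 38 * 58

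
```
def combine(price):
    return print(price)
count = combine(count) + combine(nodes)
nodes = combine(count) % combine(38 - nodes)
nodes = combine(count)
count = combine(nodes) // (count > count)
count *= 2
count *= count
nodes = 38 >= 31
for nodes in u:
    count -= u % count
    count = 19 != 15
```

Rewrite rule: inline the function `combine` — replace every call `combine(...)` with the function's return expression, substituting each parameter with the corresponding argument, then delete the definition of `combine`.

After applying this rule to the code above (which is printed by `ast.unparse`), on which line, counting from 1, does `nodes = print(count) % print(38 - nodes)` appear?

2

Transformed code:
count = print(count) + print(nodes)
nodes = print(count) % print(38 - nodes)
nodes = print(count)
count = print(nodes) // (count > count)
count *= 2
count *= count
nodes = 38 >= 31
for nodes in u:
    count -= u % count
    count = 19 != 15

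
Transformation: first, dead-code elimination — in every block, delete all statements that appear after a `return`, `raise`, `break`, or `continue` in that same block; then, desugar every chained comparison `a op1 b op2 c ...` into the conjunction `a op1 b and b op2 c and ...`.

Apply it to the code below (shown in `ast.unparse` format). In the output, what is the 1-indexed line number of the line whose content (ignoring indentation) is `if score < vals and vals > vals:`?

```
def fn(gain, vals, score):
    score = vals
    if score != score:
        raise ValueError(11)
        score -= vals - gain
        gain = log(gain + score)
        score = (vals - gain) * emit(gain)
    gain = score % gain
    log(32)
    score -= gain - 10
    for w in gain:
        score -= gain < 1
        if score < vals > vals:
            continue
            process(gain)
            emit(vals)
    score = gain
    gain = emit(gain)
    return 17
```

Transformed code:
def fn(gain, vals, score):
    score = vals
    if score != score:
        raise ValueError(11)
    gain = score % gain
    log(32)
    score -= gain - 10
    for w in gain:
        score -= gain < 1
        if score < vals and vals > vals:
            continue
    score = gain
    gain = emit(gain)
    return 17

10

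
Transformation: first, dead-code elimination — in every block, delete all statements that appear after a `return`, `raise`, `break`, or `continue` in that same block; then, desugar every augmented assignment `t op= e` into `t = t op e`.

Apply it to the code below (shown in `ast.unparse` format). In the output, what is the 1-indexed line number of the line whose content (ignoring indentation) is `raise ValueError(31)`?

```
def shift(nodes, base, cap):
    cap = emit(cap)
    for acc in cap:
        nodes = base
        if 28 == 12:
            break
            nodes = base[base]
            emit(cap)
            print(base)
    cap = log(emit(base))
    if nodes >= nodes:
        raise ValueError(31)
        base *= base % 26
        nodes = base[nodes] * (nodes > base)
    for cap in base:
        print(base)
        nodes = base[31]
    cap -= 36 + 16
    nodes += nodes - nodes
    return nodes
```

9

Transformed code:
def shift(nodes, base, cap):
    cap = emit(cap)
    for acc in cap:
        nodes = base
        if 28 == 12:
            break
    cap = log(emit(base))
    if nodes >= nodes:
        raise ValueError(31)
    for cap in base:
        print(base)
        nodes = base[31]
    cap = cap - (36 + 16)
    nodes = nodes + (nodes - nodes)
    return nodes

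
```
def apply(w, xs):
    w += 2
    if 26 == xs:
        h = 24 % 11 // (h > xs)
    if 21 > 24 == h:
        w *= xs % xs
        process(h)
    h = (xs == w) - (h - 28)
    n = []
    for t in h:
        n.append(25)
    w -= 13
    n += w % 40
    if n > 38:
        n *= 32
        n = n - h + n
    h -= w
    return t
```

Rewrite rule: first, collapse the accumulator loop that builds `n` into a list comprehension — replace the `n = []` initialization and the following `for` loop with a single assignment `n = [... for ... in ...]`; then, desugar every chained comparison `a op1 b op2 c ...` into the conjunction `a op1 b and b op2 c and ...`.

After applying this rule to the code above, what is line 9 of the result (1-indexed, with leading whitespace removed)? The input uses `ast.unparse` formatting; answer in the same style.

Transformed code:
def apply(w, xs):
    w += 2
    if 26 == xs:
        h = 24 % 11 // (h > xs)
    if 21 > 24 and 24 == h:
        w *= xs % xs
        process(h)
    h = (xs == w) - (h - 28)
    n = [25 for t in h]
    w -= 13
    n += w % 40
    if n > 38:
        n *= 32
        n = n - h + n
    h -= w
    return t

n = [25 for t in h]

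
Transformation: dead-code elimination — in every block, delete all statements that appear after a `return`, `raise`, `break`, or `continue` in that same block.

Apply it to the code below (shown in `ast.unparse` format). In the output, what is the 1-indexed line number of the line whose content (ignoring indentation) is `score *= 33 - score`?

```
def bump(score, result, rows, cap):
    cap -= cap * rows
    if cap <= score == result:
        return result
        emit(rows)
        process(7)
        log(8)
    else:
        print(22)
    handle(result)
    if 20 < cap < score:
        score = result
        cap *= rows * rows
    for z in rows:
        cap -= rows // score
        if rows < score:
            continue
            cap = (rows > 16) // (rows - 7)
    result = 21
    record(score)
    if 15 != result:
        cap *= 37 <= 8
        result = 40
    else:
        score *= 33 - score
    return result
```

21

Transformed code:
def bump(score, result, rows, cap):
    cap -= cap * rows
    if cap <= score == result:
        return result
    else:
        print(22)
    handle(result)
    if 20 < cap < score:
        score = result
        cap *= rows * rows
    for z in rows:
        cap -= rows // score
        if rows < score:
            continue
    result = 21
    record(score)
    if 15 != result:
        cap *= 37 <= 8
        result = 40
    else:
        score *= 33 - score
    return result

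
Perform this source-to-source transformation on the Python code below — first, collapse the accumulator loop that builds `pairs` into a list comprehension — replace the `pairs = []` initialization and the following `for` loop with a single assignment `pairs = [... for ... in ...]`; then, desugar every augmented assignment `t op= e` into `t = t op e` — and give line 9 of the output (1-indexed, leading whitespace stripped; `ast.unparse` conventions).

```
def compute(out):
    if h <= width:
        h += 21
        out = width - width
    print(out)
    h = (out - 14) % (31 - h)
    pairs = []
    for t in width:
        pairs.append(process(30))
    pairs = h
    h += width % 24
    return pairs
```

h = h + width % 24

Transformed code:
def compute(out):
    if h <= width:
        h = h + 21
        out = width - width
    print(out)
    h = (out - 14) % (31 - h)
    pairs = [process(30) for t in width]
    pairs = h
    h = h + width % 24
    return pairs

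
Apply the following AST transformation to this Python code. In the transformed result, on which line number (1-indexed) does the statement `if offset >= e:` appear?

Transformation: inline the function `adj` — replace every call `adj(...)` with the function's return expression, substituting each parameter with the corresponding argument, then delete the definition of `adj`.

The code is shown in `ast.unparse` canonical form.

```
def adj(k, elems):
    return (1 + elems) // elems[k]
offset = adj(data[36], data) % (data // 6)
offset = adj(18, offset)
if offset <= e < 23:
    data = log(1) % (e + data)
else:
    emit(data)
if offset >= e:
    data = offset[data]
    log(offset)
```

Transformed code:
offset = (1 + data) // data[data[36]] % (data // 6)
offset = (1 + offset) // offset[18]
if offset <= e < 23:
    data = log(1) % (e + data)
else:
    emit(data)
if offset >= e:
    data = offset[data]
    log(offset)

7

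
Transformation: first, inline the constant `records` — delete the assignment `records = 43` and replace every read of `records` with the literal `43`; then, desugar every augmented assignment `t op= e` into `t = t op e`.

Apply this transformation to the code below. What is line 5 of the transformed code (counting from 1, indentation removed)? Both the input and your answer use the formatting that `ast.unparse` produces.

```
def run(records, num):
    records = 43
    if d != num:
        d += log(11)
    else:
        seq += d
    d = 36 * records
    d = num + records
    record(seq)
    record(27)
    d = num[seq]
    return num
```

Transformed code:
def run(records, num):
    if d != num:
        d = d + log(11)
    else:
        seq = seq + d
    d = 36 * 43
    d = num + 43
    record(seq)
    record(27)
    d = num[seq]
    return num

seq = seq + d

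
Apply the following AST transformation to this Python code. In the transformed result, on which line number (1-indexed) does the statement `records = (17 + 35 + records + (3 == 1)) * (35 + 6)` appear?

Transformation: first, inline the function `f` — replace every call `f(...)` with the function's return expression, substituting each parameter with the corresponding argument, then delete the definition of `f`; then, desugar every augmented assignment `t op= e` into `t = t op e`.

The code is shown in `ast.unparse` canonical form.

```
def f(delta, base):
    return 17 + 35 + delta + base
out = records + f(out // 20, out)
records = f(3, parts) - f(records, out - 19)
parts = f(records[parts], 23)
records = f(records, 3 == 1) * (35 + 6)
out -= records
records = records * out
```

Transformed code:
out = records + (17 + 35 + out // 20 + out)
records = 17 + 35 + 3 + parts - (17 + 35 + records + (out - 19))
parts = 17 + 35 + records[parts] + 23
records = (17 + 35 + records + (3 == 1)) * (35 + 6)
out = out - records
records = records * out

4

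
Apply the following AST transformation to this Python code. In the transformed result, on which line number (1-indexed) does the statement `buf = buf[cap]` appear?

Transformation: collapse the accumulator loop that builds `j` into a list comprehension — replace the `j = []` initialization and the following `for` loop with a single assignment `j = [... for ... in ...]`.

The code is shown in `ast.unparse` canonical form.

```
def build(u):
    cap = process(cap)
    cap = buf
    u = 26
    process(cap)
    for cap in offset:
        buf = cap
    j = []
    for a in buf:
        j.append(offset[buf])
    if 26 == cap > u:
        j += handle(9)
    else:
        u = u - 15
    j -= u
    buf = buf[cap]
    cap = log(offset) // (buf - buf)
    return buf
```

Transformed code:
def build(u):
    cap = process(cap)
    cap = buf
    u = 26
    process(cap)
    for cap in offset:
        buf = cap
    j = [offset[buf] for a in buf]
    if 26 == cap > u:
        j += handle(9)
    else:
        u = u - 15
    j -= u
    buf = buf[cap]
    cap = log(offset) // (buf - buf)
    return buf

14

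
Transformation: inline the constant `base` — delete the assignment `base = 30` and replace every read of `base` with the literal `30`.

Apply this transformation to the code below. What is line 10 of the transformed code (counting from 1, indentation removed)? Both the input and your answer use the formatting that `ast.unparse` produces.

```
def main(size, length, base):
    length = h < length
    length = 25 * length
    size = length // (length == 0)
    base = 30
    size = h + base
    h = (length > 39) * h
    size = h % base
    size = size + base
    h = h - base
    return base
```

Transformed code:
def main(size, length, base):
    length = h < length
    length = 25 * length
    size = length // (length == 0)
    size = h + 30
    h = (length > 39) * h
    size = h % 30
    size = size + 30
    h = h - 30
    return 30

return 30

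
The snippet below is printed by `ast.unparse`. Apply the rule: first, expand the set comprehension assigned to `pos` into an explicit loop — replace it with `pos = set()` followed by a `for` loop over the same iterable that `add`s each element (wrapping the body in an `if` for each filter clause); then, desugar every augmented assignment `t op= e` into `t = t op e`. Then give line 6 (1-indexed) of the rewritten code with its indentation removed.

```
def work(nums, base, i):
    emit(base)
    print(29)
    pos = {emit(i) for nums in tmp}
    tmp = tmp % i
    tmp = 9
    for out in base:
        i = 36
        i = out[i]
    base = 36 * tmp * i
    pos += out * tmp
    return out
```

Transformed code:
def work(nums, base, i):
    emit(base)
    print(29)
    pos = set()
    for nums in tmp:
        pos.add(emit(i))
    tmp = tmp % i
    tmp = 9
    for out in base:
        i = 36
        i = out[i]
    base = 36 * tmp * i
    pos = pos + out * tmp
    return out

pos.add(emit(i))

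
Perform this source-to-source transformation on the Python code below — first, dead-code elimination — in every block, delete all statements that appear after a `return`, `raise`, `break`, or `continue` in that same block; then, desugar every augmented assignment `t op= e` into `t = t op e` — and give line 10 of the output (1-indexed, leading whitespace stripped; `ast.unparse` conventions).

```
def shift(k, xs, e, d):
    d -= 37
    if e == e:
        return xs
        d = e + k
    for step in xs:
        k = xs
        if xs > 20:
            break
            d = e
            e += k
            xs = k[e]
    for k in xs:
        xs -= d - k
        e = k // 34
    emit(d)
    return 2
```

Transformed code:
def shift(k, xs, e, d):
    d = d - 37
    if e == e:
        return xs
    for step in xs:
        k = xs
        if xs > 20:
            break
    for k in xs:
        xs = xs - (d - k)
        e = k // 34
    emit(d)
    return 2

xs = xs - (d - k)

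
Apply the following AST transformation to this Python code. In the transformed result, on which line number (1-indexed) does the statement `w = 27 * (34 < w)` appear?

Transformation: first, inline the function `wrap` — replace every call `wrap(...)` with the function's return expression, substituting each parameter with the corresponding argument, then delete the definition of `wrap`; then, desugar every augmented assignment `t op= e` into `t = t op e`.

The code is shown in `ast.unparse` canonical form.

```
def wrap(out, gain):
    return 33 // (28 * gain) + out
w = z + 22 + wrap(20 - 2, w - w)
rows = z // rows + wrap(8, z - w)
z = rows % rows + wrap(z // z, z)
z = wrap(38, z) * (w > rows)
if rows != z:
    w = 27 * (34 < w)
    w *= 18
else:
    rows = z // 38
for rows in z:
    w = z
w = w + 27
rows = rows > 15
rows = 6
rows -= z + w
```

Transformed code:
w = z + 22 + (33 // (28 * (w - w)) + (20 - 2))
rows = z // rows + (33 // (28 * (z - w)) + 8)
z = rows % rows + (33 // (28 * z) + z // z)
z = (33 // (28 * z) + 38) * (w > rows)
if rows != z:
    w = 27 * (34 < w)
    w = w * 18
else:
    rows = z // 38
for rows in z:
    w = z
w = w + 27
rows = rows > 15
rows = 6
rows = rows - (z + w)

6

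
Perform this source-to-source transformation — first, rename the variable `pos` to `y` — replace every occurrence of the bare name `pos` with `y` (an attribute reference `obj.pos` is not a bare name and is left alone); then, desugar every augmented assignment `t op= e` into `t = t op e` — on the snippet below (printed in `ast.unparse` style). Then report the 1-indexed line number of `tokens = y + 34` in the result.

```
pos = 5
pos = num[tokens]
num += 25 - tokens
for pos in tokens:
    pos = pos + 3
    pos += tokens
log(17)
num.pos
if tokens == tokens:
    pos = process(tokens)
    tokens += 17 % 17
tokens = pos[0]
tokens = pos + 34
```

Transformed code:
y = 5
y = num[tokens]
num = num + (25 - tokens)
for y in tokens:
    y = y + 3
    y = y + tokens
log(17)
num.pos
if tokens == tokens:
    y = process(tokens)
    tokens = tokens + 17 % 17
tokens = y[0]
tokens = y + 34

13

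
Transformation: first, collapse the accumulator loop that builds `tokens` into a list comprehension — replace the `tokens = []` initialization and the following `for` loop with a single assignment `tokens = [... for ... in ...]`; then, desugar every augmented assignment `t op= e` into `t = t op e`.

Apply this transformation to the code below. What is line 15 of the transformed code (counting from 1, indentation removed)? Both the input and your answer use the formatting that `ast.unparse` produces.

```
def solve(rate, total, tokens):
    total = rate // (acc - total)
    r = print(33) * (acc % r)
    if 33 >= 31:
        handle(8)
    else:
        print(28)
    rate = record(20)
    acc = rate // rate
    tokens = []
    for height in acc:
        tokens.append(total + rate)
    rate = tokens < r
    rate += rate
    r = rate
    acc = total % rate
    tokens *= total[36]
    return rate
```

Transformed code:
def solve(rate, total, tokens):
    total = rate // (acc - total)
    r = print(33) * (acc % r)
    if 33 >= 31:
        handle(8)
    else:
        print(28)
    rate = record(20)
    acc = rate // rate
    tokens = [total + rate for height in acc]
    rate = tokens < r
    rate = rate + rate
    r = rate
    acc = total % rate
    tokens = tokens * total[36]
    return rate

tokens = tokens * total[36]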